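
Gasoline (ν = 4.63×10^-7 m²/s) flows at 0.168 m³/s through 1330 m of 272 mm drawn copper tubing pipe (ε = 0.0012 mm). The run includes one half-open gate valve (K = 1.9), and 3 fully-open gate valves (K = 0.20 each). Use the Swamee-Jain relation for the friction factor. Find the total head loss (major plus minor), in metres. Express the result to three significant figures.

V = 4Q/(πD²) = 2.891 m/s; V²/2g = 0.4261 m
Re = 1.70×10^6, ε/D = 4.41×10^-6 → f = 0.01079 (Swamee-Jain)
Major: h_f = f(L/D)·V²/2g = 0.01079·4890·0.4261 = 22.48 m
Minor: ΣK = 2.50; h_m = ΣK·V²/2g = 1.065 m
Total H_L = 22.48 + 1.065 = 23.55 m

H_L ≈ 23.5 m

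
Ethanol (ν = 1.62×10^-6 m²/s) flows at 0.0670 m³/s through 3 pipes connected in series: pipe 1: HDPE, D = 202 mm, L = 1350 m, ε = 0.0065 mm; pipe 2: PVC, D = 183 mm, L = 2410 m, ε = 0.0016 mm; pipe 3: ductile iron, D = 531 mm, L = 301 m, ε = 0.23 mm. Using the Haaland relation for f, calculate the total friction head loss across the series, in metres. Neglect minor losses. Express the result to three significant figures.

H ≈ 85.6 m

Pipe 1: V = 2.091 m/s, Re = 2.61×10^5, ε/D = 3.22×10^-5, f = 0.01498, h_1 = f(L/D)V²/2g = 22.30 m
Pipe 2: V = 2.547 m/s, Re = 2.88×10^5, ε/D = 8.74×10^-6, f = 0.01452, h_2 = f(L/D)V²/2g = 63.25 m
Pipe 3: V = 0.3025 m/s, Re = 9.92×10^4, ε/D = 4.33×10^-4, f = 0.01981, h_3 = f(L/D)V²/2g = 0.05238 m
Series → Q common, losses add: H = Σh = 85.61 m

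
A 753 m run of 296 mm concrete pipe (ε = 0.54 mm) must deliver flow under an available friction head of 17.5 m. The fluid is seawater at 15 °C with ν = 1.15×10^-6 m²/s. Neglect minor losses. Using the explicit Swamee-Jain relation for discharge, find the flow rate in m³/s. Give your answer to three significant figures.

Swamee-Jain (Type II): Q = -0.965·√(gD⁵h_f/L)·ln[ε/(3.7D) + √(3.17ν²L/(gD³h_f))]
√(gD⁵h_f/L) = √(9.81·0.296⁵·17.5/753) = 0.02276
ε/(3.7D) = 4.93×10^-4; √(3.17ν²L/(gD³h_f)) = 2.66×10^-5
Q = -0.965·0.02276·ln(5.197×10^-4) = 0.1661 m³/s
Check: V = 2.41 m/s, Re = 6.21×10^5, f = 0.02328, h_f = 17.6 m ≈ 17.5 m ✓

Q ≈ 0.166 m³/s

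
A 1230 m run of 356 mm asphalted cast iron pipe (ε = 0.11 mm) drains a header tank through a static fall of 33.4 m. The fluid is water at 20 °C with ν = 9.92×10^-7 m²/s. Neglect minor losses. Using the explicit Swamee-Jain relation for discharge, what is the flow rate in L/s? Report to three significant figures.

Q ≈ 347 L/s

Swamee-Jain (Type II): Q = -0.965·√(gD⁵h_f/L)·ln[ε/(3.7D) + √(3.17ν²L/(gD³h_f))]
√(gD⁵h_f/L) = √(9.81·0.356⁵·33.4/1230) = 0.03903
ε/(3.7D) = 8.35×10^-5; √(3.17ν²L/(gD³h_f)) = 1.61×10^-5
Q = -0.965·0.03903·ln(9.962×10^-5) = 0.3470 m³/s
Check: V = 3.49 m/s, Re = 1.25×10^6, f = 0.01570, h_f = 33.6 m ≈ 33.4 m ✓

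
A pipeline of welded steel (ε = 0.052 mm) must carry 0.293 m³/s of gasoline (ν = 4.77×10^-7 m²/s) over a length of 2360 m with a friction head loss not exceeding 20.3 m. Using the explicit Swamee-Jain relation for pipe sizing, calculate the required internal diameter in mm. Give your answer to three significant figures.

Swamee-Jain (Type III): D = 0.66·[ε^1.25·(LQ²/(gh_f))^4.75 + ν·Q^9.4·(L/(gh_f))^5.2]^0.04
LQ²/(gh_f) = 1.017; L/(gh_f) = 11.85
Term 1 = ε^1.25·(…)^4.75 = 4.79×10^-6; Term 2 = ν·Q^9.4·(…)^5.2 = 1.78×10^-6
D = 0.66·(4.79×10^-6 + 1.78×10^-6)^0.04 = 0.4095 m = 410 mm
Check: V = 2.22 m/s, Re = 1.91×10^6, f = 0.01335, h_f = 19.4 m ≈ 20.3 m ✓

D ≈ 410 mm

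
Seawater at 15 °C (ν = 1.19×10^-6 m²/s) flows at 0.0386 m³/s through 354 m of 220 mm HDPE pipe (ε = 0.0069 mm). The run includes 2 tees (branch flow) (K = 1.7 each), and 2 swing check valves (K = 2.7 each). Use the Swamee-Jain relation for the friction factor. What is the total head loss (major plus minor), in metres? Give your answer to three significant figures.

V = 4Q/(πD²) = 1.015 m/s; V²/2g = 0.05255 m
Re = 1.88×10^5, ε/D = 3.14×10^-5 → f = 0.01600 (Swamee-Jain)
Major: h_f = f(L/D)·V²/2g = 0.01600·1609·0.05255 = 1.353 m
Minor: ΣK = 8.80; h_m = ΣK·V²/2g = 0.4625 m
Total H_L = 1.353 + 0.4625 = 1.815 m

H_L ≈ 1.82 m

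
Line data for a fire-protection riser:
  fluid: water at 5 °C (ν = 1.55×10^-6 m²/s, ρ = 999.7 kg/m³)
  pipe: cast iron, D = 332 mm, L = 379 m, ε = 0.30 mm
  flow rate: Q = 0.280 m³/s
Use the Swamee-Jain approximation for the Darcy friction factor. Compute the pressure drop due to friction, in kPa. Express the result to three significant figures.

V = 4Q/(πD²) = 4·0.280/(π·0.332²) = 3.234 m/s
Re = VD/ν = 3.234·0.332/1.55×10^-6 = 6.93×10^5 → turbulent
ε/D = 0.30/332 = 9.04×10^-4
Swamee-Jain: f = 0.01974
h_f = f(L/D)V²/(2g) = 0.01974·(379/0.332)·3.234²/(2·9.81) = 12.01 m
Δp = ρg·h_f = 999.7·9.81·12.01 = 117.8 kPa

Δp ≈ 118 kPa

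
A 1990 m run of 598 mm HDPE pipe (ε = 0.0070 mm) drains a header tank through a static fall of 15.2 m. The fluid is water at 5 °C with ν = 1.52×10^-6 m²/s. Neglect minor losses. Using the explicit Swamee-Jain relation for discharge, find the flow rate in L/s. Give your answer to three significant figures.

Q ≈ 775 L/s

Swamee-Jain (Type II): Q = -0.965·√(gD⁵h_f/L)·ln[ε/(3.7D) + √(3.17ν²L/(gD³h_f))]
√(gD⁵h_f/L) = √(9.81·0.598⁵·15.2/1990) = 0.07570
ε/(3.7D) = 3.16×10^-6; √(3.17ν²L/(gD³h_f)) = 2.14×10^-5
Q = -0.965·0.07570·ln(2.454×10^-5) = 0.7754 m³/s
Check: V = 2.76 m/s, Re = 1.09×10^6, f = 0.01175, h_f = 15.2 m ≈ 15.2 m ✓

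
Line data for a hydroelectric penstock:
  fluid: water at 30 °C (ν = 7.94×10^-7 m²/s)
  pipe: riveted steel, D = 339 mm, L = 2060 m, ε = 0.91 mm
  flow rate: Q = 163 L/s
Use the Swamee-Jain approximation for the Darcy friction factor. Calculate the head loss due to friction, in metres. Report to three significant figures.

V = 4Q/(πD²) = 4·0.163/(π·0.339²) = 1.806 m/s
Re = VD/ν = 1.806·0.339/7.94×10^-7 = 7.71×10^5 → turbulent
ε/D = 0.91/339 = 0.00268
Swamee-Jain: f = 0.02564
h_f = f(L/D)V²/(2g) = 0.02564·(2060/0.339)·1.806²/(2·9.81) = 25.90 m

h_f ≈ 25.9 m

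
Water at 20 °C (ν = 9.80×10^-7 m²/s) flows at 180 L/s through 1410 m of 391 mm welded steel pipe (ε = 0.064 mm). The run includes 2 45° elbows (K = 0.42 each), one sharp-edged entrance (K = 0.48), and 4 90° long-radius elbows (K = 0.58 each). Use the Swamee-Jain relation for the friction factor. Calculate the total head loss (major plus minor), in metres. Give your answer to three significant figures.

H_L ≈ 6.58 m

V = 4Q/(πD²) = 1.499 m/s; V²/2g = 0.1145 m
Re = 5.98×10^5, ε/D = 1.64×10^-4 → f = 0.01492 (Swamee-Jain)
Major: h_f = f(L/D)·V²/2g = 0.01492·3606·0.1145 = 6.161 m
Minor: ΣK = 3.64; h_m = ΣK·V²/2g = 0.4169 m
Total H_L = 6.161 + 0.4169 = 6.578 m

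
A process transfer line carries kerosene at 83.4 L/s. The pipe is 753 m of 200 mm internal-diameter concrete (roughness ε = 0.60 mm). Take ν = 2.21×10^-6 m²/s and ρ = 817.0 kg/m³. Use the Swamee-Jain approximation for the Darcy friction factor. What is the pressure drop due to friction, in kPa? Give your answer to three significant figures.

Δp ≈ 291 kPa

V = 4Q/(πD²) = 4·0.0834/(π·0.200²) = 2.655 m/s
Re = VD/ν = 2.655·0.200/2.21×10^-6 = 2.40×10^5 → turbulent
ε/D = 0.60/200 = 0.00300
Swamee-Jain: f = 0.02689
h_f = f(L/D)V²/(2g) = 0.02689·(753/0.200)·2.655²/(2·9.81) = 36.37 m
Δp = ρg·h_f = 817.0·9.81·36.37 = 291.5 kPa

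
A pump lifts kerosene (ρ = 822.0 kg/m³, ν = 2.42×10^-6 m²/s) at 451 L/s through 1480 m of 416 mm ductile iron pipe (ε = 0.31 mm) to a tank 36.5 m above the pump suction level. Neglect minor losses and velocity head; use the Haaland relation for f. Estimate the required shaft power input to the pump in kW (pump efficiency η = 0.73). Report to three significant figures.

V = 4Q/(πD²) = 3.318 m/s; Re = 5.70×10^5; ε/D = 7.45×10^-4; f = 0.01890
h_f = f(L/D)V²/2g = 37.74 m
Total head H = z + h_f = 36.5 + 37.74 = 74.24 m
P_hyd = ρgQH = 822.0·9.81·0.451·74.24 = 270.0 kW
P_shaft = P_hyd/η = 270.0/0.73 = 369.9 kW

P_shaft ≈ 370 kW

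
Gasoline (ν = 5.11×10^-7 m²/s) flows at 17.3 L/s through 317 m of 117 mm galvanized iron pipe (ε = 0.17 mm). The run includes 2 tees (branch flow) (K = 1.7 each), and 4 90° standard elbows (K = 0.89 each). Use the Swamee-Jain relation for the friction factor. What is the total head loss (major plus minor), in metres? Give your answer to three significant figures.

V = 4Q/(πD²) = 1.609 m/s; V²/2g = 0.1320 m
Re = 3.68×10^5, ε/D = 0.00145 → f = 0.02230 (Swamee-Jain)
Major: h_f = f(L/D)·V²/2g = 0.02230·2709·0.1320 = 7.975 m
Minor: ΣK = 6.96; h_m = ΣK·V²/2g = 0.9185 m
Total H_L = 7.975 + 0.9185 = 8.894 m

H_L ≈ 8.89 m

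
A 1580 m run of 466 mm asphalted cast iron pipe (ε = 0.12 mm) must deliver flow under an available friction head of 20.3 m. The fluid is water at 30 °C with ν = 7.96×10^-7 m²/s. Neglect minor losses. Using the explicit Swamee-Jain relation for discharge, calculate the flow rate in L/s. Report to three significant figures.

Swamee-Jain (Type II): Q = -0.965·√(gD⁵h_f/L)·ln[ε/(3.7D) + √(3.17ν²L/(gD³h_f))]
√(gD⁵h_f/L) = √(9.81·0.466⁵·20.3/1580) = 0.05263
ε/(3.7D) = 6.96×10^-5; √(3.17ν²L/(gD³h_f)) = 1.25×10^-5
Q = -0.965·0.05263·ln(8.215×10^-5) = 0.4777 m³/s
Check: V = 2.80 m/s, Re = 1.64×10^6, f = 0.01506, h_f = 20.4 m ≈ 20.3 m ✓

Q ≈ 478 L/s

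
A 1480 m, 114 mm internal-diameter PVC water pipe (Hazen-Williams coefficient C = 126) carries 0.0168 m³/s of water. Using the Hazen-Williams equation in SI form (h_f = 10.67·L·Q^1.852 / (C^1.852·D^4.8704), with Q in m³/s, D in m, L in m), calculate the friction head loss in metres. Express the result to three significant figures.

h_f = 10.67·1480·0.0168^1.852 / (126^1.852·0.114^4.8704) = 41.22 m

h_f ≈ 41.2 m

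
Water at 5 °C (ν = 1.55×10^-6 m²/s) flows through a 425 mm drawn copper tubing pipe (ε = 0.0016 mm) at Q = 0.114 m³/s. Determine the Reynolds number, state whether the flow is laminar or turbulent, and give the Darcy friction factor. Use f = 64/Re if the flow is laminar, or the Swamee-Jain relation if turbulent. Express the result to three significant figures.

V = 4Q/(πD²) = 0.8036 m/s
Re = VD/ν = 0.8036·0.425/1.55×10^-6 = 2.20×10^5
Re > 4000 → turbulent; ε/D = 3.76×10^-6
Swamee-Jain: f = 0.01528

Re ≈ 2.20×10^5; turbulent; f ≈ 0.0153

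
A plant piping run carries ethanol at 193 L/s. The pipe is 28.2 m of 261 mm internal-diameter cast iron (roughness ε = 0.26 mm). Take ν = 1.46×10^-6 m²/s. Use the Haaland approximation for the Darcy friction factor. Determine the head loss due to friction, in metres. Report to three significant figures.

h_f ≈ 1.44 m

V = 4Q/(πD²) = 4·0.193/(π·0.261²) = 3.607 m/s
Re = VD/ν = 3.607·0.261/1.46×10^-6 = 6.45×10^5 → turbulent
ε/D = 0.26/261 = 9.96×10^-4
Haaland: f = 0.02007
h_f = f(L/D)V²/(2g) = 0.02007·(28.2/0.261)·3.607²/(2·9.81) = 1.438 m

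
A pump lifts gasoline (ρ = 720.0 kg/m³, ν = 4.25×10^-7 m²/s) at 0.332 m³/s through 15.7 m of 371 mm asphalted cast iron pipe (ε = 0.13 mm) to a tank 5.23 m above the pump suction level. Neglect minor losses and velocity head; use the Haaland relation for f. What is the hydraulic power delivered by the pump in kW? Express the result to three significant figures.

P_hyd ≈ 13.0 kW

V = 4Q/(πD²) = 3.071 m/s; Re = 2.68×10^6; ε/D = 3.50×10^-4; f = 0.01569
h_f = f(L/D)V²/2g = 0.3193 m
Total head H = z + h_f = 5.23 + 0.3193 = 5.549 m
P_hyd = ρgQH = 720.0·9.81·0.332·5.549 = 13.01 kW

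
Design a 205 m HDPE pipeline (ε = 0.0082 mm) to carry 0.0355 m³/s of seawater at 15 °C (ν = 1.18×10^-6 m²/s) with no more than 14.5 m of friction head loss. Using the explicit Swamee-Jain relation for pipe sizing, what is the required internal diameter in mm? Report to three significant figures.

Swamee-Jain (Type III): D = 0.66·[ε^1.25·(LQ²/(gh_f))^4.75 + ν·Q^9.4·(L/(gh_f))^5.2]^0.04
LQ²/(gh_f) = 0.001816; L/(gh_f) = 1.441
Term 1 = ε^1.25·(…)^4.75 = 4.20×10^-20; Term 2 = ν·Q^9.4·(…)^5.2 = 1.86×10^-19
D = 0.66·(4.20×10^-20 + 1.86×10^-19)^0.04 = 0.1185 m = 119 mm
Check: V = 3.22 m/s, Re = 3.23×10^5, f = 0.01497, h_f = 13.7 m ≈ 14.5 m ✓

D ≈ 119 mm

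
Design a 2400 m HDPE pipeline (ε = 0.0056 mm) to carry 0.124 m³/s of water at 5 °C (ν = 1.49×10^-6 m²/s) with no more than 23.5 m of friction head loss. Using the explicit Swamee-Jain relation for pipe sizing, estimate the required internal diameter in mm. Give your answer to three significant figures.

D ≈ 287 mm

Swamee-Jain (Type III): D = 0.66·[ε^1.25·(LQ²/(gh_f))^4.75 + ν·Q^9.4·(L/(gh_f))^5.2]^0.04
LQ²/(gh_f) = 0.1601; L/(gh_f) = 10.41
Term 1 = ε^1.25·(…)^4.75 = 4.53×10^-11; Term 2 = ν·Q^9.4·(…)^5.2 = 8.75×10^-10
D = 0.66·(4.53×10^-11 + 8.75×10^-10)^0.04 = 0.2871 m = 287 mm
Check: V = 1.91 m/s, Re = 3.69×10^5, f = 0.01409, h_f = 22.0 m ≈ 23.5 m ✓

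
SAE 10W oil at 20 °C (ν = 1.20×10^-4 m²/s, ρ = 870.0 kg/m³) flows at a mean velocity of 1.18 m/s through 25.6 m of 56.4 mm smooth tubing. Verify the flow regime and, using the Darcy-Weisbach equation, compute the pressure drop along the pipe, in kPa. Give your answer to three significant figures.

Δp ≈ 31.7 kPa

Re = VD/ν = 1.18·0.05640/1.20×10^-4 = 555 → laminar (Re < 2300)
f = 64/Re = 0.1154
h_f = f(L/D)V²/(2g) = 0.1154·(25.6/0.05640)·1.18²/(2·9.81) = 3.717 m
Δp = ρg·h_f = 870.0·9.81·3.717 = 31.73 kPa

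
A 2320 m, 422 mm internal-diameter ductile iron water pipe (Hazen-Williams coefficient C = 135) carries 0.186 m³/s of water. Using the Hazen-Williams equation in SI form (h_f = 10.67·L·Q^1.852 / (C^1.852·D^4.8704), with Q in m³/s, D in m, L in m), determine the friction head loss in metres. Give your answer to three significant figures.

h_f ≈ 8.32 m

h_f = 10.67·2320·0.186^1.852 / (135^1.852·0.422^4.8704) = 8.323 m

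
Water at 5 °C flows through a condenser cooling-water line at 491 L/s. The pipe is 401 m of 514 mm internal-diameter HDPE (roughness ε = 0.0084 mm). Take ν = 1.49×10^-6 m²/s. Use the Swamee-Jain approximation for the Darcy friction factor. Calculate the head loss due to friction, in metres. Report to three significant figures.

h_f ≈ 2.75 m

V = 4Q/(πD²) = 4·0.491/(π·0.514²) = 2.366 m/s
Re = VD/ν = 2.366·0.514/1.49×10^-6 = 8.16×10^5 → turbulent
ε/D = 0.0084/514 = 1.63×10^-5
Swamee-Jain: f = 0.01236
h_f = f(L/D)V²/(2g) = 0.01236·(401/0.514)·2.366²/(2·9.81) = 2.752 m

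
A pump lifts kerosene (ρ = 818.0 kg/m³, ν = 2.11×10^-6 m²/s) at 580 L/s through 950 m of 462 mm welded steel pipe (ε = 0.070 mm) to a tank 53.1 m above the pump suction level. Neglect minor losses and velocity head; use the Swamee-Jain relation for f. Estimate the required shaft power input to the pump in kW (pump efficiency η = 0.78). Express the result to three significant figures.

V = 4Q/(πD²) = 3.460 m/s; Re = 7.58×10^5; ε/D = 1.52×10^-4; f = 0.01449
h_f = f(L/D)V²/2g = 18.18 m
Total head H = z + h_f = 53.1 + 18.18 = 71.28 m
P_hyd = ρgQH = 818.0·9.81·0.580·71.28 = 331.8 kW
P_shaft = P_hyd/η = 331.8/0.78 = 425.3 kW

P_shaft ≈ 425 kW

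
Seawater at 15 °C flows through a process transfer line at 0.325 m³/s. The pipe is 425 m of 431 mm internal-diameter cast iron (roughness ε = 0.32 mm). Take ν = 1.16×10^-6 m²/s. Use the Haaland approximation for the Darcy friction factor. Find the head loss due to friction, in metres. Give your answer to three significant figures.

V = 4Q/(πD²) = 4·0.325/(π·0.431²) = 2.228 m/s
Re = VD/ν = 2.228·0.431/1.16×10^-6 = 8.28×10^5 → turbulent
ε/D = 0.32/431 = 7.42×10^-4
Haaland: f = 0.01872
h_f = f(L/D)V²/(2g) = 0.01872·(425/0.431)·2.228²/(2·9.81) = 4.669 m

h_f ≈ 4.67 m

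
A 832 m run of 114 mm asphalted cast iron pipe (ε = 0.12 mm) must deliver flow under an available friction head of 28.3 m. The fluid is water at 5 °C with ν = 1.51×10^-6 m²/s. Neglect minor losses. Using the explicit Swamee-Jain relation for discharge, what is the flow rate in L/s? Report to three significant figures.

Swamee-Jain (Type II): Q = -0.965·√(gD⁵h_f/L)·ln[ε/(3.7D) + √(3.17ν²L/(gD³h_f))]
√(gD⁵h_f/L) = √(9.81·0.114⁵·28.3/832) = 0.002535
ε/(3.7D) = 2.84×10^-4; √(3.17ν²L/(gD³h_f)) = 1.21×10^-4
Q = -0.965·0.002535·ln(4.054×10^-4) = 0.01910 m³/s
Check: V = 1.87 m/s, Re = 1.41×10^5, f = 0.02189, h_f = 28.5 m ≈ 28.3 m ✓

Q ≈ 19.1 L/s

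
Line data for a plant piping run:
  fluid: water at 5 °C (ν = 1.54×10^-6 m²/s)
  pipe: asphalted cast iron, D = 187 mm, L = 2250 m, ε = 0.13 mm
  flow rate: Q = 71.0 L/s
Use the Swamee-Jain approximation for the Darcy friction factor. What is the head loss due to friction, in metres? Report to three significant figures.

V = 4Q/(πD²) = 4·0.0710/(π·0.187²) = 2.585 m/s
Re = VD/ν = 2.585·0.187/1.54×10^-6 = 3.14×10^5 → turbulent
ε/D = 0.13/187 = 6.95×10^-4
Swamee-Jain: f = 0.01932
h_f = f(L/D)V²/(2g) = 0.01932·(2250/0.187)·2.585²/(2·9.81) = 79.17 m

h_f ≈ 79.2 m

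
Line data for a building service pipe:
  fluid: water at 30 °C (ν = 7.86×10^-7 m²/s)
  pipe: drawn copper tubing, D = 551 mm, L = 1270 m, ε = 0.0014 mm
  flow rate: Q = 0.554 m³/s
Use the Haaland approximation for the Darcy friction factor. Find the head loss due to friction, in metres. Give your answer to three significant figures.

V = 4Q/(πD²) = 4·0.554/(π·0.551²) = 2.323 m/s
Re = VD/ν = 2.323·0.551/7.86×10^-7 = 1.63×10^6 → turbulent
ε/D = 0.0014/551 = 2.54×10^-6
Haaland: f = 0.01075
h_f = f(L/D)V²/(2g) = 0.01075·(1270/0.551)·2.323²/(2·9.81) = 6.816 m

h_f ≈ 6.82 m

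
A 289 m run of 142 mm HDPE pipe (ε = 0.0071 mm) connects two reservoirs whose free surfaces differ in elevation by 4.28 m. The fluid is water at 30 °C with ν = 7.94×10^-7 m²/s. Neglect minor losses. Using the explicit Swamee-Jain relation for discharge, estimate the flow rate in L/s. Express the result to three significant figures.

Swamee-Jain (Type II): Q = -0.965·√(gD⁵h_f/L)·ln[ε/(3.7D) + √(3.17ν²L/(gD³h_f))]
√(gD⁵h_f/L) = √(9.81·0.142⁵·4.28/289) = 0.002896
ε/(3.7D) = 1.35×10^-5; √(3.17ν²L/(gD³h_f)) = 6.93×10^-5
Q = -0.965·0.002896·ln(8.283×10^-5) = 0.02627 m³/s
Check: V = 1.66 m/s, Re = 2.97×10^5, f = 0.01496, h_f = 4.27 m ≈ 4.28 m ✓

Q ≈ 26.3 L/s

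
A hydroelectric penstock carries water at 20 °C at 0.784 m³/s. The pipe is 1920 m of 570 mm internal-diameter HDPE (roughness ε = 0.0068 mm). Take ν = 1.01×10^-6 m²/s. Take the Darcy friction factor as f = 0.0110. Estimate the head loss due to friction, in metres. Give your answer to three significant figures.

h_f ≈ 17.8 m

V = 4Q/(πD²) = 4·0.784/(π·0.570²) = 3.072 m/s
h_f = f(L/D)V²/(2g) = 0.01100·(1920/0.570)·3.072²/(2·9.81) = 17.83 m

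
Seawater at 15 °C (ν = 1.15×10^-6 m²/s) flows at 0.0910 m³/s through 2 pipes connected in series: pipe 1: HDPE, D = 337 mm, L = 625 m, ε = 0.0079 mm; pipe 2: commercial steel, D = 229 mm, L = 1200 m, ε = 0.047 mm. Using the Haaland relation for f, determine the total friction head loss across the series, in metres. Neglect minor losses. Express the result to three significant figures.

Pipe 1: V = 1.020 m/s, Re = 2.99×10^5, ε/D = 2.34×10^-5, f = 0.01455, h_1 = f(L/D)V²/2g = 1.431 m
Pipe 2: V = 2.209 m/s, Re = 4.40×10^5, ε/D = 2.05×10^-4, f = 0.01551, h_2 = f(L/D)V²/2g = 20.22 m
Series → Q common, losses add: H = Σh = 21.65 m

H ≈ 21.6 m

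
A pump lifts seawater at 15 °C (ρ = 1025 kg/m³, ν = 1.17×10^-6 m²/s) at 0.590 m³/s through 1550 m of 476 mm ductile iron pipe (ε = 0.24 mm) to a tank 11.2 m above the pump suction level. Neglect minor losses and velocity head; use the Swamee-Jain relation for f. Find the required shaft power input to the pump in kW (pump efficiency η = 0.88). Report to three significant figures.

V = 4Q/(πD²) = 3.315 m/s; Re = 1.35×10^6; ε/D = 5.04×10^-4; f = 0.01719
h_f = f(L/D)V²/2g = 31.37 m
Total head H = z + h_f = 11.2 + 31.37 = 42.57 m
P_hyd = ρgQH = 1025·9.81·0.590·42.57 = 252.5 kW
P_shaft = P_hyd/η = 252.5/0.88 = 287.0 kW

P_shaft ≈ 287 kW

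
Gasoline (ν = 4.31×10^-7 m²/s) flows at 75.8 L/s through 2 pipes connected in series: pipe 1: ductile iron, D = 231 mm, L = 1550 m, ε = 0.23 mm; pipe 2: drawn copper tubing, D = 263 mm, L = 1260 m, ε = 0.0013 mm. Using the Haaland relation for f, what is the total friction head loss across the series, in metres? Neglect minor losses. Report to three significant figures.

Pipe 1: V = 1.809 m/s, Re = 9.69×10^5, ε/D = 9.96×10^-4, f = 0.01993, h_1 = f(L/D)V²/2g = 22.30 m
Pipe 2: V = 1.395 m/s, Re = 8.51×10^5, ε/D = 4.94×10^-6, f = 0.01198, h_2 = f(L/D)V²/2g = 5.696 m
Series → Q common, losses add: H = Σh = 27.99 m

H ≈ 28.0 m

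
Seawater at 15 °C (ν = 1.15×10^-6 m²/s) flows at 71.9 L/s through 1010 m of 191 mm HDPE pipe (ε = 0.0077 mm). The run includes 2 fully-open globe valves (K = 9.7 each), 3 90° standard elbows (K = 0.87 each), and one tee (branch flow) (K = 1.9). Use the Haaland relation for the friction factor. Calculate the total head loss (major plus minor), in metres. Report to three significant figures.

V = 4Q/(πD²) = 2.509 m/s; V²/2g = 0.3210 m
Re = 4.17×10^5, ε/D = 4.03×10^-5 → f = 0.01393 (Haaland)
Major: h_f = f(L/D)·V²/2g = 0.01393·5288·0.3210 = 23.65 m
Minor: ΣK = 23.9; h_m = ΣK·V²/2g = 7.674 m
Total H_L = 23.65 + 7.674 = 31.32 m

H_L ≈ 31.3 m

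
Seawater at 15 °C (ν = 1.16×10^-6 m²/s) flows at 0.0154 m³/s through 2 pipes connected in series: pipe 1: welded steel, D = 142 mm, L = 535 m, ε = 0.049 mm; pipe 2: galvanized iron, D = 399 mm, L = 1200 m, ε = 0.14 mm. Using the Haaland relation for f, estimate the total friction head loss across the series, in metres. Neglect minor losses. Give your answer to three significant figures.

Pipe 1: V = 0.9724 m/s, Re = 1.19×10^5, ε/D = 3.45×10^-4, f = 0.01893, h_1 = f(L/D)V²/2g = 3.437 m
Pipe 2: V = 0.1232 m/s, Re = 4.24×10^4, ε/D = 3.51×10^-4, f = 0.02248, h_2 = f(L/D)V²/2g = 0.05227 m
Series → Q common, losses add: H = Σh = 3.489 m

H ≈ 3.49 m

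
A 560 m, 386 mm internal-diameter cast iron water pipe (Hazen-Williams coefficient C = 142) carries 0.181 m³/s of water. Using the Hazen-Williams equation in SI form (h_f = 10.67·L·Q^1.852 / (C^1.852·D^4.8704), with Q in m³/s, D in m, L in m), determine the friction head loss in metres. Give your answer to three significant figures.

h_f = 10.67·560·0.181^1.852 / (142^1.852·0.386^4.8704) = 2.685 m

h_f ≈ 2.69 m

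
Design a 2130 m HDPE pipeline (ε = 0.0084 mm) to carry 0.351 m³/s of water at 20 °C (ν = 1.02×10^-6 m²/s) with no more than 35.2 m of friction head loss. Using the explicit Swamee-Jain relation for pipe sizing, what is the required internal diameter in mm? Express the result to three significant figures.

Swamee-Jain (Type III): D = 0.66·[ε^1.25·(LQ²/(gh_f))^4.75 + ν·Q^9.4·(L/(gh_f))^5.2]^0.04
LQ²/(gh_f) = 0.7599; L/(gh_f) = 6.168
Term 1 = ε^1.25·(…)^4.75 = 1.23×10^-7; Term 2 = ν·Q^9.4·(…)^5.2 = 6.97×10^-7
D = 0.66·(1.23×10^-7 + 6.97×10^-7)^0.04 = 0.3768 m = 377 mm
Check: V = 3.15 m/s, Re = 1.16×10^6, f = 0.01189, h_f = 33.9 m ≈ 35.2 m ✓

D ≈ 377 mm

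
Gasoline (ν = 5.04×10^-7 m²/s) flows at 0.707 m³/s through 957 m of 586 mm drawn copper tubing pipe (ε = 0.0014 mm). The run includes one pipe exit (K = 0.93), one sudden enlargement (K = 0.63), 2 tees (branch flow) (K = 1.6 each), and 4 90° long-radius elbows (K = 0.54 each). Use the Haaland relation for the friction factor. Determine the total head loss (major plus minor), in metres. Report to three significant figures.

V = 4Q/(πD²) = 2.621 m/s; V²/2g = 0.3502 m
Re = 3.05×10^6, ε/D = 2.39×10^-6 → f = 0.009772 (Haaland)
Major: h_f = f(L/D)·V²/2g = 0.009772·1633·0.3502 = 5.589 m
Minor: ΣK = 6.92; h_m = ΣK·V²/2g = 2.424 m
Total H_L = 5.589 + 2.424 = 8.013 m

H_L ≈ 8.01 m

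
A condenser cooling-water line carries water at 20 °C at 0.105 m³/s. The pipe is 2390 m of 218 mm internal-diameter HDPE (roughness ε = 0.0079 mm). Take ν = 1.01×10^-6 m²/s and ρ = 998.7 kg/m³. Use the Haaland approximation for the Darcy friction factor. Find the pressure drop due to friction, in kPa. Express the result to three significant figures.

V = 4Q/(πD²) = 4·0.105/(π·0.218²) = 2.813 m/s
Re = VD/ν = 2.813·0.218/1.01×10^-6 = 6.07×10^5 → turbulent
ε/D = 0.0079/218 = 3.62×10^-5
Haaland: f = 0.01312
h_f = f(L/D)V²/(2g) = 0.01312·(2390/0.218)·2.813²/(2·9.81) = 58.02 m
Δp = ρg·h_f = 998.7·9.81·58.02 = 568.4 kPa

Δp ≈ 568 kPa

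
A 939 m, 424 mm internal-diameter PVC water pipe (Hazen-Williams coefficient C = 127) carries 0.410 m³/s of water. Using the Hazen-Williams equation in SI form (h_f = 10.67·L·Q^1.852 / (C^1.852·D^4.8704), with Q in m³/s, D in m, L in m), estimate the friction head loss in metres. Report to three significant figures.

h_f = 10.67·939·0.410^1.852 / (127^1.852·0.424^4.8704) = 15.93 m

h_f ≈ 15.9 m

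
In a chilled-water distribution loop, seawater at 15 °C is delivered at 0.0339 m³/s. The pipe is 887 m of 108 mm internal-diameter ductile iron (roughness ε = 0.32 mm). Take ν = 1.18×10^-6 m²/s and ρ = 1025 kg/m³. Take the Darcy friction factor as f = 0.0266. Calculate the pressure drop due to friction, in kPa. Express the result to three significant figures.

V = 4Q/(πD²) = 4·0.0339/(π·0.108²) = 3.701 m/s
h_f = f(L/D)V²/(2g) = 0.02660·(887/0.108)·3.701²/(2·9.81) = 152.5 m
Δp = ρg·h_f = 1025·9.81·152.5 = 1533 kPa

Δp ≈ 1530 kPa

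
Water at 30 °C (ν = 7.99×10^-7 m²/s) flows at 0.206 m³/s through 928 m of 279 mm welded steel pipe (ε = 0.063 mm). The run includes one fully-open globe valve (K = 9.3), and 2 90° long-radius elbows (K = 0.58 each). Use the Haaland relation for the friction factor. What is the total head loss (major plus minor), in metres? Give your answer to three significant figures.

H_L ≈ 34.5 m

V = 4Q/(πD²) = 3.370 m/s; V²/2g = 0.5787 m
Re = 1.18×10^6, ε/D = 2.26×10^-4 → f = 0.01477 (Haaland)
Major: h_f = f(L/D)·V²/2g = 0.01477·3326·0.5787 = 28.43 m
Minor: ΣK = 10.5; h_m = ΣK·V²/2g = 6.053 m
Total H_L = 28.43 + 6.053 = 34.49 m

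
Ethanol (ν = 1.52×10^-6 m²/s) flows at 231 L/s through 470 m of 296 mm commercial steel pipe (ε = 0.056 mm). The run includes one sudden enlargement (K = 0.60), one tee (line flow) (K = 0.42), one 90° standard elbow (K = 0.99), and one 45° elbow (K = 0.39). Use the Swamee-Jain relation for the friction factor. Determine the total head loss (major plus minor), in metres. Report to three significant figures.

H_L ≈ 15.1 m

V = 4Q/(πD²) = 3.357 m/s; V²/2g = 0.5744 m
Re = 6.54×10^5, ε/D = 1.89×10^-4 → f = 0.01507 (Swamee-Jain)
Major: h_f = f(L/D)·V²/2g = 0.01507·1588·0.5744 = 13.75 m
Minor: ΣK = 2.40; h_m = ΣK·V²/2g = 1.378 m
Total H_L = 13.75 + 1.378 = 15.13 m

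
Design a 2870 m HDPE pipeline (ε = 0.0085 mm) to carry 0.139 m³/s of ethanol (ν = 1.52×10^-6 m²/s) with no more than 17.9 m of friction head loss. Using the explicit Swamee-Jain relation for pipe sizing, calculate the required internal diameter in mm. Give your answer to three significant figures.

Swamee-Jain (Type III): D = 0.66·[ε^1.25·(LQ²/(gh_f))^4.75 + ν·Q^9.4·(L/(gh_f))^5.2]^0.04
LQ²/(gh_f) = 0.3158; L/(gh_f) = 16.34
Term 1 = ε^1.25·(…)^4.75 = 1.92×10^-9; Term 2 = ν·Q^9.4·(…)^5.2 = 2.73×10^-8
D = 0.66·(1.92×10^-9 + 2.73×10^-8)^0.04 = 0.3297 m = 330 mm
Check: V = 1.63 m/s, Re = 3.53×10^5, f = 0.01427, h_f = 16.8 m ≈ 17.9 m ✓

D ≈ 330 mm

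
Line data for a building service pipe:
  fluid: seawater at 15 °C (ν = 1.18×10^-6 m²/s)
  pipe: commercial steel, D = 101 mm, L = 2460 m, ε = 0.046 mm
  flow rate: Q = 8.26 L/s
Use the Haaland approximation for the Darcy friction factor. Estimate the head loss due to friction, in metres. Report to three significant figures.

V = 4Q/(πD²) = 4·0.00826/(π·0.101²) = 1.031 m/s
Re = VD/ν = 1.031·0.101/1.18×10^-6 = 8.82×10^4 → turbulent
ε/D = 0.046/101 = 4.55×10^-4
Haaland: f = 0.02022
h_f = f(L/D)V²/(2g) = 0.02022·(2460/0.101)·1.031²/(2·9.81) = 26.68 m

h_f ≈ 26.7 m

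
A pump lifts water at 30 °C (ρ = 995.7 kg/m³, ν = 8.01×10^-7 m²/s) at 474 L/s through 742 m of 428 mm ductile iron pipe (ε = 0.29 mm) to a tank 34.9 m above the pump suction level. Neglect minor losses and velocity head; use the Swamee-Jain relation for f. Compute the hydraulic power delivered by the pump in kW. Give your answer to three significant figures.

P_hyd ≈ 242 kW

V = 4Q/(πD²) = 3.295 m/s; Re = 1.76×10^6; ε/D = 6.78×10^-4; f = 0.01820
h_f = f(L/D)V²/2g = 17.46 m
Total head H = z + h_f = 34.9 + 17.46 = 52.36 m
P_hyd = ρgQH = 995.7·9.81·0.474·52.36 = 242.4 kW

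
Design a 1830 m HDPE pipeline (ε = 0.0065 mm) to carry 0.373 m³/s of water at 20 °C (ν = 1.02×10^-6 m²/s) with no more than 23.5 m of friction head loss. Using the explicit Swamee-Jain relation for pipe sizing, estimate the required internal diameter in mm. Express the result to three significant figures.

Swamee-Jain (Type III): D = 0.66·[ε^1.25·(LQ²/(gh_f))^4.75 + ν·Q^9.4·(L/(gh_f))^5.2]^0.04
LQ²/(gh_f) = 1.104; L/(gh_f) = 7.938
Term 1 = ε^1.25·(…)^4.75 = 5.26×10^-7; Term 2 = ν·Q^9.4·(…)^5.2 = 4.58×10^-6
D = 0.66·(5.26×10^-7 + 4.58×10^-6)^0.04 = 0.4054 m = 405 mm
Check: V = 2.89 m/s, Re = 1.15×10^6, f = 0.01176, h_f = 22.6 m ≈ 23.5 m ✓

D ≈ 405 mm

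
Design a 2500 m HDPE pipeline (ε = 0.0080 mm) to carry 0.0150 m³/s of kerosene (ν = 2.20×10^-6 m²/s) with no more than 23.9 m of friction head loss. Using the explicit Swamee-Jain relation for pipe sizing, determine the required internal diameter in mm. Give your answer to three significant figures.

D ≈ 132 mm

Swamee-Jain (Type III): D = 0.66·[ε^1.25·(LQ²/(gh_f))^4.75 + ν·Q^9.4·(L/(gh_f))^5.2]^0.04
LQ²/(gh_f) = 0.002399; L/(gh_f) = 10.66
Term 1 = ε^1.25·(…)^4.75 = 1.53×10^-19; Term 2 = ν·Q^9.4·(…)^5.2 = 3.49×10^-18
D = 0.66·(1.53×10^-19 + 3.49×10^-18)^0.04 = 0.1324 m = 132 mm
Check: V = 1.09 m/s, Re = 6.56×10^4, f = 0.01984, h_f = 22.6 m ≈ 23.9 m ✓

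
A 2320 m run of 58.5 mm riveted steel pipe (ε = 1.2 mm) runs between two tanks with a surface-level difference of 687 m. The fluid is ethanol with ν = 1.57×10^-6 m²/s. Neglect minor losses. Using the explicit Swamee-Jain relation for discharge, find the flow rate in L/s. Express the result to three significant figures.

Q ≈ 7.04 L/s

Swamee-Jain (Type II): Q = -0.965·√(gD⁵h_f/L)·ln[ε/(3.7D) + √(3.17ν²L/(gD³h_f))]
√(gD⁵h_f/L) = √(9.81·0.0585⁵·687/2320) = 0.001411
ε/(3.7D) = 0.00554; √(3.17ν²L/(gD³h_f)) = 1.16×10^-4
Q = -0.965·0.001411·ln(0.005660) = 0.007044 m³/s
Check: V = 2.62 m/s, Re = 9.77×10^4, f = 0.04974, h_f = 691 m ≈ 687 m ✓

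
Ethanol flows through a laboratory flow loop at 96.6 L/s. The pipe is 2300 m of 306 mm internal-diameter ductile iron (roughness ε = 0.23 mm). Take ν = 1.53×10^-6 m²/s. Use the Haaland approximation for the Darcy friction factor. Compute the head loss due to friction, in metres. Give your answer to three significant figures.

V = 4Q/(πD²) = 4·0.0966/(π·0.306²) = 1.314 m/s
Re = VD/ν = 1.314·0.306/1.53×10^-6 = 2.63×10^5 → turbulent
ε/D = 0.23/306 = 7.52×10^-4
Haaland: f = 0.01954
h_f = f(L/D)V²/(2g) = 0.01954·(2300/0.306)·1.314²/(2·9.81) = 12.91 m

h_f ≈ 12.9 m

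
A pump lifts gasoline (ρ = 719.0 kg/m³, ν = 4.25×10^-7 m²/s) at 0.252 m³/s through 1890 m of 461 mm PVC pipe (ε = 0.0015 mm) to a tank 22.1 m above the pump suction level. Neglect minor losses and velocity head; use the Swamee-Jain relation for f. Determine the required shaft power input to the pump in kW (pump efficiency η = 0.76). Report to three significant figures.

V = 4Q/(πD²) = 1.510 m/s; Re = 1.64×10^6; ε/D = 3.25×10^-6; f = 0.01081
h_f = f(L/D)V²/2g = 5.150 m
Total head H = z + h_f = 22.1 + 5.150 = 27.25 m
P_hyd = ρgQH = 719.0·9.81·0.252·27.25 = 48.44 kW
P_shaft = P_hyd/η = 48.44/0.76 = 63.73 kW

P_shaft ≈ 63.7 kW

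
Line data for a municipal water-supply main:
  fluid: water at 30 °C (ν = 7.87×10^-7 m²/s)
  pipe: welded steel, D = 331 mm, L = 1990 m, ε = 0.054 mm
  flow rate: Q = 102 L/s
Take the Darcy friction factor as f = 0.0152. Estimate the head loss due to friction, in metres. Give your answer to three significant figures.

V = 4Q/(πD²) = 4·0.102/(π·0.331²) = 1.185 m/s
h_f = f(L/D)V²/(2g) = 0.01520·(1990/0.331)·1.185²/(2·9.81) = 6.545 m

h_f ≈ 6.54 m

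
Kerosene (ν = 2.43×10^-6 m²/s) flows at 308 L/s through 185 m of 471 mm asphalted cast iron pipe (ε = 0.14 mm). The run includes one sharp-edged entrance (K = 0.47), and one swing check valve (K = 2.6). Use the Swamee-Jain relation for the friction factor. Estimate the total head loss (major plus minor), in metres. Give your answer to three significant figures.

V = 4Q/(πD²) = 1.768 m/s; V²/2g = 0.1593 m
Re = 3.43×10^5, ε/D = 2.97×10^-4 → f = 0.01684 (Swamee-Jain)
Major: h_f = f(L/D)·V²/2g = 0.01684·392.8·0.1593 = 1.053 m
Minor: ΣK = 3.07; h_m = ΣK·V²/2g = 0.4890 m
Total H_L = 1.053 + 0.4890 = 1.542 m

H_L ≈ 1.54 m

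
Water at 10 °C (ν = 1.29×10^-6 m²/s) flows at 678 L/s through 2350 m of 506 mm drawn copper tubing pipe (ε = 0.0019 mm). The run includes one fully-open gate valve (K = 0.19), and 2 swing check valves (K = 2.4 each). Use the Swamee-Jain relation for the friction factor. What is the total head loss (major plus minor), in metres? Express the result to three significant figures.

H_L ≈ 33.0 m

V = 4Q/(πD²) = 3.372 m/s; V²/2g = 0.5794 m
Re = 1.32×10^6, ε/D = 3.75×10^-6 → f = 0.01119 (Swamee-Jain)
Major: h_f = f(L/D)·V²/2g = 0.01119·4644·0.5794 = 30.12 m
Minor: ΣK = 4.99; h_m = ΣK·V²/2g = 2.891 m
Total H_L = 30.12 + 2.891 = 33.01 m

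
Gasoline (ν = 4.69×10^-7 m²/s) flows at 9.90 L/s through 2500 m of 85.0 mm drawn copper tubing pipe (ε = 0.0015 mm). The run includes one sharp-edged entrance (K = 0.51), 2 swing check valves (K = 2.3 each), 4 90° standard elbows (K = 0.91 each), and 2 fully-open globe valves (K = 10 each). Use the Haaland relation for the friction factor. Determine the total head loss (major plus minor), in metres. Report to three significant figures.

H_L ≈ 70.0 m

V = 4Q/(πD²) = 1.745 m/s; V²/2g = 0.1551 m
Re = 3.16×10^5, ε/D = 1.76×10^-5 → f = 0.01435 (Haaland)
Major: h_f = f(L/D)·V²/2g = 0.01435·29412·0.1551 = 65.49 m
Minor: ΣK = 28.8; h_m = ΣK·V²/2g = 4.460 m
Total H_L = 65.49 + 4.460 = 69.95 m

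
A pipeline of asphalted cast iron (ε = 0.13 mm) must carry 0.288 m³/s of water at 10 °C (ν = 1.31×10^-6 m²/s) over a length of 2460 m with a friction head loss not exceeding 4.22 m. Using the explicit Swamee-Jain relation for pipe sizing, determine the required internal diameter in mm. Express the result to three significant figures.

Swamee-Jain (Type III): D = 0.66·[ε^1.25·(LQ²/(gh_f))^4.75 + ν·Q^9.4·(L/(gh_f))^5.2]^0.04
LQ²/(gh_f) = 4.929; L/(gh_f) = 59.42
Term 1 = ε^1.25·(…)^4.75 = 0.0271; Term 2 = ν·Q^9.4·(…)^5.2 = 0.0182
D = 0.66·(0.0271 + 0.0182)^0.04 = 0.5832 m = 583 mm
Check: V = 1.08 m/s, Re = 4.80×10^5, f = 0.01578, h_f = 3.94 m ≈ 4.22 m ✓

D ≈ 583 mm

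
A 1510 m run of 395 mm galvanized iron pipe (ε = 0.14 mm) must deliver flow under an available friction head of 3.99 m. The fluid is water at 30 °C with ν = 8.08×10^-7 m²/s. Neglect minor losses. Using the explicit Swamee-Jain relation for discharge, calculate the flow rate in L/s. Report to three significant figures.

Swamee-Jain (Type II): Q = -0.965·√(gD⁵h_f/L)·ln[ε/(3.7D) + √(3.17ν²L/(gD³h_f))]
√(gD⁵h_f/L) = √(9.81·0.395⁵·3.99/1510) = 0.01579
ε/(3.7D) = 9.58×10^-5; √(3.17ν²L/(gD³h_f)) = 3.60×10^-5
Q = -0.965·0.01579·ln(1.318×10^-4) = 0.1361 m³/s
Check: V = 1.11 m/s, Re = 5.43×10^5, f = 0.01671, h_f = 4.02 m ≈ 3.99 m ✓

Q ≈ 136 L/s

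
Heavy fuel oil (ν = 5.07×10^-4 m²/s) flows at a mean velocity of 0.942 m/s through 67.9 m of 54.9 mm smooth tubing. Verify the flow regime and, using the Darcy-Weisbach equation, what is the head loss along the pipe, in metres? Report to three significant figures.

h_f ≈ 35.1 m

Re = VD/ν = 0.942·0.05490/5.07×10^-4 = 102 → laminar (Re < 2300)
f = 64/Re = 0.6274
h_f = f(L/D)V²/(2g) = 0.6274·(67.9/0.05490)·0.942²/(2·9.81) = 35.10 m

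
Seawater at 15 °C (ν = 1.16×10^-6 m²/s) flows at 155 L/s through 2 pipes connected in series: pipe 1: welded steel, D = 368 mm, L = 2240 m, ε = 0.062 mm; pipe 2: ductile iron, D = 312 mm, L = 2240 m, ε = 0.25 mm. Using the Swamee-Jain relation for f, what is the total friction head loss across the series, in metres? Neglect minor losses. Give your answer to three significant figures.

H ≈ 39.2 m

Pipe 1: V = 1.457 m/s, Re = 4.62×10^5, ε/D = 1.68×10^-4, f = 0.01532, h_1 = f(L/D)V²/2g = 10.09 m
Pipe 2: V = 2.027 m/s, Re = 5.45×10^5, ε/D = 8.01×10^-4, f = 0.01938, h_2 = f(L/D)V²/2g = 29.15 m
Series → Q common, losses add: H = Σh = 39.24 m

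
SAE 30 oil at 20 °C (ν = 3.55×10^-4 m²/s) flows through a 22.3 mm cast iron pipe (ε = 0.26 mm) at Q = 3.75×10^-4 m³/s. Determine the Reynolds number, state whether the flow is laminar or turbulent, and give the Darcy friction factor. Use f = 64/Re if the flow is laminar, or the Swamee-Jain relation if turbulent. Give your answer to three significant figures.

Re ≈ 60.3; laminar; f = 64/Re ≈ 1.06

V = 4Q/(πD²) = 0.9601 m/s
Re = VD/ν = 0.9601·0.0223/3.55×10^-4 = 60.3
Re < 2300 → laminar → f = 64/Re = 1.061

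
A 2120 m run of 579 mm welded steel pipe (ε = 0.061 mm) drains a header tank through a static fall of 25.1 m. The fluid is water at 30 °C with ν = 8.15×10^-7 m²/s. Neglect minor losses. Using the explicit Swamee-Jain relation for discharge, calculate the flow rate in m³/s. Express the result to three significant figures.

Swamee-Jain (Type II): Q = -0.965·√(gD⁵h_f/L)·ln[ε/(3.7D) + √(3.17ν²L/(gD³h_f))]
√(gD⁵h_f/L) = √(9.81·0.579⁵·25.1/2120) = 0.08694
ε/(3.7D) = 2.85×10^-5; √(3.17ν²L/(gD³h_f)) = 9.66×10^-6
Q = -0.965·0.08694·ln(3.814×10^-5) = 0.8536 m³/s
Check: V = 3.24 m/s, Re = 2.30×10^6, f = 0.01288, h_f = 25.3 m ≈ 25.1 m ✓

Q ≈ 0.854 m³/s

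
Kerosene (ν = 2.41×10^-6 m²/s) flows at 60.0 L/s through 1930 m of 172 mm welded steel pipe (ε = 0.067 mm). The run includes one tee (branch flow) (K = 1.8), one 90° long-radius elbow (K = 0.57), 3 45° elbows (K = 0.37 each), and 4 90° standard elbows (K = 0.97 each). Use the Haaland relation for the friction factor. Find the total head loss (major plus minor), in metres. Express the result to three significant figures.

H_L ≈ 71.8 m

V = 4Q/(πD²) = 2.582 m/s; V²/2g = 0.3399 m
Re = 1.84×10^5, ε/D = 3.90×10^-4 → f = 0.01818 (Haaland)
Major: h_f = f(L/D)·V²/2g = 0.01818·11221·0.3399 = 69.35 m
Minor: ΣK = 7.36; h_m = ΣK·V²/2g = 2.501 m
Total H_L = 69.35 + 2.501 = 71.85 m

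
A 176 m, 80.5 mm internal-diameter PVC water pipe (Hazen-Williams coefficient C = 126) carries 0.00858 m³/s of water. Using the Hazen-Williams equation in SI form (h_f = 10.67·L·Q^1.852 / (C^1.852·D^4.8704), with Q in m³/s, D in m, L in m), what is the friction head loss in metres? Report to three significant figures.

h_f ≈ 7.69 m

h_f = 10.67·176·0.00858^1.852 / (126^1.852·0.0805^4.8704) = 7.688 m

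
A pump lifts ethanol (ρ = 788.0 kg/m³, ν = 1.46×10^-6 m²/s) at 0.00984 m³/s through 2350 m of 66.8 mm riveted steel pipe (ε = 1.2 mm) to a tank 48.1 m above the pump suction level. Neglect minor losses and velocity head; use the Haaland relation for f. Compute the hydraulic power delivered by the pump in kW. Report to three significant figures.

V = 4Q/(πD²) = 2.808 m/s; Re = 1.28×10^5; ε/D = 0.0180; f = 0.04710
h_f = f(L/D)V²/2g = 665.8 m
Total head H = z + h_f = 48.1 + 665.8 = 713.9 m
P_hyd = ρgQH = 788.0·9.81·0.00984·713.9 = 54.30 kW

P_hyd ≈ 54.3 kW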